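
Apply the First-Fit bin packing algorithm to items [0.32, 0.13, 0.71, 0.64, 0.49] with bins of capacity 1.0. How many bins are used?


Place items sequentially using First-Fit:
  Item 0.32 -> new Bin 1
  Item 0.13 -> Bin 1 (now 0.45)
  Item 0.71 -> new Bin 2
  Item 0.64 -> new Bin 3
  Item 0.49 -> Bin 1 (now 0.94)
Total bins used = 3

3


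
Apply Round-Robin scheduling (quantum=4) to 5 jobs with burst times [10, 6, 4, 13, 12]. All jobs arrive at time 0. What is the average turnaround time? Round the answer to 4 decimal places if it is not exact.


Time quantum = 4
Execution trace:
  J1 runs 4 units, time = 4
  J2 runs 4 units, time = 8
  J3 runs 4 units, time = 12
  J4 runs 4 units, time = 16
  J5 runs 4 units, time = 20
  J1 runs 4 units, time = 24
  J2 runs 2 units, time = 26
  J4 runs 4 units, time = 30
  J5 runs 4 units, time = 34
  J1 runs 2 units, time = 36
  J4 runs 4 units, time = 40
  J5 runs 4 units, time = 44
  J4 runs 1 units, time = 45
Finish times: [36, 26, 12, 45, 44]
Average turnaround = 163/5 = 32.6

32.6


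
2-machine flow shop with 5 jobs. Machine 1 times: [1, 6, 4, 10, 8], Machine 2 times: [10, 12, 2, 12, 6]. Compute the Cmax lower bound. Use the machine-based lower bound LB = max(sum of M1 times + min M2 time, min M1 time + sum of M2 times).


LB1 = sum(M1 times) + min(M2 times) = 29 + 2 = 31
LB2 = min(M1 times) + sum(M2 times) = 1 + 42 = 43
Lower bound = max(LB1, LB2) = max(31, 43) = 43

43


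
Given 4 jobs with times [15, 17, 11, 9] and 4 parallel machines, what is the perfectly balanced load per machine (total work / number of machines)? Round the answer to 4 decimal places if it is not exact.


Total processing time = 15 + 17 + 11 + 9 = 52
Number of machines = 4
Ideal balanced load = 52 / 4 = 13.0

13.0


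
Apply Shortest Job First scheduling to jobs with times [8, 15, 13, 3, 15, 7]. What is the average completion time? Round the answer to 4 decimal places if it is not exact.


SJF order (ascending): [3, 7, 8, 13, 15, 15]
Completion times:
  Job 1: burst=3, C=3
  Job 2: burst=7, C=10
  Job 3: burst=8, C=18
  Job 4: burst=13, C=31
  Job 5: burst=15, C=46
  Job 6: burst=15, C=61
Average completion = 169/6 = 28.1667

28.1667


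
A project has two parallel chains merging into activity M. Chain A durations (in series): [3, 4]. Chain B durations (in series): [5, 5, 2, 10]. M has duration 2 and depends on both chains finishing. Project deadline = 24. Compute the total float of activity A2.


Forward pass: ES(A2) = sum of predecessors on chain A = 3
EF = ES + duration = 3 + 4 = 7
Backward pass: LF(M) = deadline = 24; LS(M) = 24 - 2 = 22
LF(A2) = LS(M) - sum(successors on chain A) = 22 - 0 = 22
LS = LF - duration = 22 - 4 = 18
Total float = LS - ES = 18 - 3 = 15

15


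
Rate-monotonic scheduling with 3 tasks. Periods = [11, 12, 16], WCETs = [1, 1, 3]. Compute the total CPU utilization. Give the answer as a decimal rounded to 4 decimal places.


Compute individual utilizations (exact fractions):
  Task 1: C/T = 1/11 (approx. 0.0909)
  Task 2: C/T = 1/12 (approx. 0.0833)
  Task 3: C/T = 3/16 (approx. 0.1875)
Total utilization U = 1/11 + 1/12 + 3/16 = 191/528
Rounded to 4 decimal places: U = 0.3617
RM (Liu & Layland) bound for 3 tasks = 0.779763; compare with U = 191/528 (approx. 0.361742)
U <= bound, so schedulable by RM sufficient condition.

0.3617


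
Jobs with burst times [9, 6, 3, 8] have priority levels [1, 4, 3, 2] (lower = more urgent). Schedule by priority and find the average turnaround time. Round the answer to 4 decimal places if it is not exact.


Sort by priority (ascending = highest first):
Order: [(1, 9), (2, 8), (3, 3), (4, 6)]
Completion times:
  Priority 1, burst=9, C=9
  Priority 2, burst=8, C=17
  Priority 3, burst=3, C=20
  Priority 4, burst=6, C=26
Average turnaround = 72/4 = 18.0

18.0


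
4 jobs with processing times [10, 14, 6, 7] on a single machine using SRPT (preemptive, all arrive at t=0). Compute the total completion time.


Since all jobs arrive at t=0, SRPT equals SPT ordering.
SPT order: [6, 7, 10, 14]
Completion times:
  Job 1: p=6, C=6
  Job 2: p=7, C=13
  Job 3: p=10, C=23
  Job 4: p=14, C=37
Total completion time = 6 + 13 + 23 + 37 = 79

79


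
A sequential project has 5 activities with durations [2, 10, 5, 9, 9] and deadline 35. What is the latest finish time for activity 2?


LF(activity 2) = deadline - sum of successor durations
Successors: activities 3 through 5 with durations [5, 9, 9]
Sum of successor durations = 23
LF = 35 - 23 = 12

12


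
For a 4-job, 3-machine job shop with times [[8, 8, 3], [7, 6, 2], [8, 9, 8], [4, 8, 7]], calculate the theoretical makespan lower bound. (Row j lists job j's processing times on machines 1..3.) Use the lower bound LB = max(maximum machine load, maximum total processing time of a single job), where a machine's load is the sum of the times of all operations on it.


Machine loads:
  Machine 1: 8 + 7 + 8 + 4 = 27
  Machine 2: 8 + 6 + 9 + 8 = 31
  Machine 3: 3 + 2 + 8 + 7 = 20
Max machine load = 31
Job totals:
  Job 1: 19
  Job 2: 15
  Job 3: 25
  Job 4: 19
Max job total = 25
Lower bound = max(31, 25) = 31

31


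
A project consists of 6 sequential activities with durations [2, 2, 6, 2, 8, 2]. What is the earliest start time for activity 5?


Activity 5 starts after activities 1 through 4 complete.
Predecessor durations: [2, 2, 6, 2]
ES = 2 + 2 + 6 + 2 = 12

12


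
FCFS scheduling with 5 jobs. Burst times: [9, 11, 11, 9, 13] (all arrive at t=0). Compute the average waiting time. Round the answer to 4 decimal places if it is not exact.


FCFS order (as given): [9, 11, 11, 9, 13]
Waiting times:
  Job 1: wait = 0
  Job 2: wait = 9
  Job 3: wait = 20
  Job 4: wait = 31
  Job 5: wait = 40
Sum of waiting times = 100
Average waiting time = 100/5 = 20.0

20.0


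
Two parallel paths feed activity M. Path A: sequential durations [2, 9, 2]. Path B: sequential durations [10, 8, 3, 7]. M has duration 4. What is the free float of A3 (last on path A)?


ES(A3) = sum of predecessors on chain A = 11
EF(A3) = ES + duration = 11 + 2 = 13
Successor of A3 is M. ES(M) = max(sum(A), sum(B)) = max(13, 28) = 28
Free float = ES(successor) - EF(current) = 28 - 13 = 15

15


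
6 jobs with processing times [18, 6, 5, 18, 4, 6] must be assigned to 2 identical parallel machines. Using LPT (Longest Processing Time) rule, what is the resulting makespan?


Sort jobs in decreasing order (LPT): [18, 18, 6, 6, 5, 4]
Assign each job to the least loaded machine:
  Machine 1: jobs [18, 6, 5], load = 29
  Machine 2: jobs [18, 6, 4], load = 28
Makespan = max load = 29

29


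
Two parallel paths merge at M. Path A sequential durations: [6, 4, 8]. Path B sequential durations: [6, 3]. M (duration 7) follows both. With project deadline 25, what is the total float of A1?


Forward pass: ES(A1) = sum of predecessors on chain A = 0
EF = ES + duration = 0 + 6 = 6
Backward pass: LF(M) = deadline = 25; LS(M) = 25 - 7 = 18
LF(A1) = LS(M) - sum(successors on chain A) = 18 - 12 = 6
LS = LF - duration = 6 - 6 = 0
Total float = LS - ES = 0 - 0 = 0

0


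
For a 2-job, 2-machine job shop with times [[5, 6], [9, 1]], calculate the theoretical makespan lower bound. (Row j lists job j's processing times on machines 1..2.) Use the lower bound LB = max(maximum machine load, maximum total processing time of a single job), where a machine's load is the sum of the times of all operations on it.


Machine loads:
  Machine 1: 5 + 9 = 14
  Machine 2: 6 + 1 = 7
Max machine load = 14
Job totals:
  Job 1: 11
  Job 2: 10
Max job total = 11
Lower bound = max(14, 11) = 14

14


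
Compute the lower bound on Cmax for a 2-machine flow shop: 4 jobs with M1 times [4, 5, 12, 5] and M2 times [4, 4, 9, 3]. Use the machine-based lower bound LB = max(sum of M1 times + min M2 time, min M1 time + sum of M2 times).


LB1 = sum(M1 times) + min(M2 times) = 26 + 3 = 29
LB2 = min(M1 times) + sum(M2 times) = 4 + 20 = 24
Lower bound = max(LB1, LB2) = max(29, 24) = 29

29


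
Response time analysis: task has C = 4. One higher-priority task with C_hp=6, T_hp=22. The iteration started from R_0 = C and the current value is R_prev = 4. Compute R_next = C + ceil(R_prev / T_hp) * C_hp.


R_next = C + ceil(R_prev / T_hp) * C_hp
ceil(4 / 22) = ceil(0.1818) = 1
Interference = 1 * 6 = 6
R_next = 4 + 6 = 10

10


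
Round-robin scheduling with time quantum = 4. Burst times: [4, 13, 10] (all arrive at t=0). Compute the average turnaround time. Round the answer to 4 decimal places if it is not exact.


Time quantum = 4
Execution trace:
  J1 runs 4 units, time = 4
  J2 runs 4 units, time = 8
  J3 runs 4 units, time = 12
  J2 runs 4 units, time = 16
  J3 runs 4 units, time = 20
  J2 runs 4 units, time = 24
  J3 runs 2 units, time = 26
  J2 runs 1 units, time = 27
Finish times: [4, 27, 26]
Average turnaround = 57/3 = 19.0

19.0


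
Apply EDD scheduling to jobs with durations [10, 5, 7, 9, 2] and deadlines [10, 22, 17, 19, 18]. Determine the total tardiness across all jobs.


Sort by due date (EDD order): [(10, 10), (7, 17), (2, 18), (9, 19), (5, 22)]
Compute completion times and tardiness:
  Job 1: p=10, d=10, C=10, tardiness=max(0,10-10)=0
  Job 2: p=7, d=17, C=17, tardiness=max(0,17-17)=0
  Job 3: p=2, d=18, C=19, tardiness=max(0,19-18)=1
  Job 4: p=9, d=19, C=28, tardiness=max(0,28-19)=9
  Job 5: p=5, d=22, C=33, tardiness=max(0,33-22)=11
Total tardiness = 21

21


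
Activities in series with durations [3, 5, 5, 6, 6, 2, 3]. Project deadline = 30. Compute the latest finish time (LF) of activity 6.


LF(activity 6) = deadline - sum of successor durations
Successors: activities 7 through 7 with durations [3]
Sum of successor durations = 3
LF = 30 - 3 = 27

27


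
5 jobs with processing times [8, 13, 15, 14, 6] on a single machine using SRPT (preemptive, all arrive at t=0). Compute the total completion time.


Since all jobs arrive at t=0, SRPT equals SPT ordering.
SPT order: [6, 8, 13, 14, 15]
Completion times:
  Job 1: p=6, C=6
  Job 2: p=8, C=14
  Job 3: p=13, C=27
  Job 4: p=14, C=41
  Job 5: p=15, C=56
Total completion time = 6 + 14 + 27 + 41 + 56 = 144

144


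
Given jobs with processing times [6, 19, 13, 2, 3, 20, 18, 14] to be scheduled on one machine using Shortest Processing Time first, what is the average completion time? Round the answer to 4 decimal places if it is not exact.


Sort jobs by processing time (SPT order): [2, 3, 6, 13, 14, 18, 19, 20]
Compute completion times sequentially:
  Job 1: processing = 2, completes at 2
  Job 2: processing = 3, completes at 5
  Job 3: processing = 6, completes at 11
  Job 4: processing = 13, completes at 24
  Job 5: processing = 14, completes at 38
  Job 6: processing = 18, completes at 56
  Job 7: processing = 19, completes at 75
  Job 8: processing = 20, completes at 95
Sum of completion times = 306
Average completion time = 306/8 = 38.25

38.25


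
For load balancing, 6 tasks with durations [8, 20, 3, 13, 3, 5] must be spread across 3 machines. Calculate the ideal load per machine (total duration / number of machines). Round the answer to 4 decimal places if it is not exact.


Total processing time = 8 + 20 + 3 + 13 + 3 + 5 = 52
Number of machines = 3
Ideal balanced load = 52 / 3 = 17.3333

17.3333


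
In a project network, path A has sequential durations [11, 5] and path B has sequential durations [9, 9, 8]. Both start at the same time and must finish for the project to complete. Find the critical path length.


Path A total = 11 + 5 = 16
Path B total = 9 + 9 + 8 = 26
Critical path = longest path = max(16, 26) = 26

26


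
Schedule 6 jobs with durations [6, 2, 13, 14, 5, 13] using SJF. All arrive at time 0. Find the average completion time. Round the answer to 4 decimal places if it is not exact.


SJF order (ascending): [2, 5, 6, 13, 13, 14]
Completion times:
  Job 1: burst=2, C=2
  Job 2: burst=5, C=7
  Job 3: burst=6, C=13
  Job 4: burst=13, C=26
  Job 5: burst=13, C=39
  Job 6: burst=14, C=53
Average completion = 140/6 = 23.3333

23.3333


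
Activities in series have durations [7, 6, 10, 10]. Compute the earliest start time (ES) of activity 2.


Activity 2 starts after activities 1 through 1 complete.
Predecessor durations: [7]
ES = 7 = 7

7


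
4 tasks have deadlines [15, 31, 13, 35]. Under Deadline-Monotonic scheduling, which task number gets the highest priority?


Sort tasks by relative deadline (ascending):
  Task 3: deadline = 13
  Task 1: deadline = 15
  Task 2: deadline = 31
  Task 4: deadline = 35
Priority order (highest first): [3, 1, 2, 4]
Highest priority task = 3

3


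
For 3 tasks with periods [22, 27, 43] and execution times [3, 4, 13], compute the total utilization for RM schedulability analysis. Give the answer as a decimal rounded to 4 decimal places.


Compute individual utilizations (exact fractions):
  Task 1: C/T = 3/22 (approx. 0.1364)
  Task 2: C/T = 4/27 (approx. 0.1481)
  Task 3: C/T = 13/43 (approx. 0.3023)
Total utilization U = 3/22 + 4/27 + 13/43 = 14989/25542
Rounded to 4 decimal places: U = 0.5868
RM (Liu & Layland) bound for 3 tasks = 0.779763; compare with U = 14989/25542 (approx. 0.586837)
U <= bound, so schedulable by RM sufficient condition.

0.5868


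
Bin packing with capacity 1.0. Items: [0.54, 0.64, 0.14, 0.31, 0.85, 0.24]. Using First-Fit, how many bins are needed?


Place items sequentially using First-Fit:
  Item 0.54 -> new Bin 1
  Item 0.64 -> new Bin 2
  Item 0.14 -> Bin 1 (now 0.68)
  Item 0.31 -> Bin 1 (now 0.99)
  Item 0.85 -> new Bin 3
  Item 0.24 -> Bin 2 (now 0.88)
Total bins used = 3

3


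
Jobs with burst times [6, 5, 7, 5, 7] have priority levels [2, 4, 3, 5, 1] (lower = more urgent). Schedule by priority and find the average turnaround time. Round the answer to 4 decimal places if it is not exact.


Sort by priority (ascending = highest first):
Order: [(1, 7), (2, 6), (3, 7), (4, 5), (5, 5)]
Completion times:
  Priority 1, burst=7, C=7
  Priority 2, burst=6, C=13
  Priority 3, burst=7, C=20
  Priority 4, burst=5, C=25
  Priority 5, burst=5, C=30
Average turnaround = 95/5 = 19.0

19.0


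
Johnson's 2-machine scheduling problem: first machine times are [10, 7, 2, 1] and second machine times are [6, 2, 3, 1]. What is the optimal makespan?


Apply Johnson's rule:
  Group 1 (a <= b): [(4, 1, 1), (3, 2, 3)]
  Group 2 (a > b): [(1, 10, 6), (2, 7, 2)]
Optimal job order: [4, 3, 1, 2]
Schedule:
  Job 4: M1 done at 1, M2 done at 2
  Job 3: M1 done at 3, M2 done at 6
  Job 1: M1 done at 13, M2 done at 19
  Job 2: M1 done at 20, M2 done at 22
Makespan = 22

22


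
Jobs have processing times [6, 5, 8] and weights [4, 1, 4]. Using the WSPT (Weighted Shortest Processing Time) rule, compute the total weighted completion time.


Compute p/w ratios and sort ascending (WSPT): [(6, 4), (8, 4), (5, 1)]
Compute weighted completion times:
  Job (p=6,w=4): C=6, w*C=4*6=24
  Job (p=8,w=4): C=14, w*C=4*14=56
  Job (p=5,w=1): C=19, w*C=1*19=19
Total weighted completion time = 99

99


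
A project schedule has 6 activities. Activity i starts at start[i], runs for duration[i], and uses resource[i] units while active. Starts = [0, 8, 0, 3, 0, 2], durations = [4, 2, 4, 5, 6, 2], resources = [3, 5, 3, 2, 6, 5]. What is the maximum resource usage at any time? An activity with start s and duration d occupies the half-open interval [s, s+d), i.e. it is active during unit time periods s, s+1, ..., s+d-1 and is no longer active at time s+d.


Each activity i is active on [start_i, start_i + duration_i).
Compute total resource usage per time slot:
  t=0: active resources = [3, 3, 6], total = 12
  t=1: active resources = [3, 3, 6], total = 12
  t=2: active resources = [3, 3, 6, 5], total = 17
  t=3: active resources = [3, 3, 2, 6, 5], total = 19
  t=4: active resources = [2, 6], total = 8
  t=5: active resources = [2, 6], total = 8
  t=6: active resources = [2], total = 2
  t=7: active resources = [2], total = 2
  t=8: active resources = [5], total = 5
  t=9: active resources = [5], total = 5
Peak resource demand = 19

19


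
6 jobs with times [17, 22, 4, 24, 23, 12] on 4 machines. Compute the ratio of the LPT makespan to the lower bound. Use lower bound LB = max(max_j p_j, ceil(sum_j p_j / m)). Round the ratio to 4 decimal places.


LPT order: [24, 23, 22, 17, 12, 4]
Machine loads after assignment: [24, 23, 26, 29]
LPT makespan = 29
Lower bound = max(max_job, ceil(total/4)) = max(24, 26) = 26
Ratio = 29 / 26 = 1.1154

1.1154


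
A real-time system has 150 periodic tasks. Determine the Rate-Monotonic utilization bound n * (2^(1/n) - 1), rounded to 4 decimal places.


Compute 2^(1/150) = 1.0046316744
Subtract 1: 1.0046316744 - 1 = 0.0046316744
Multiply by n: 150 * 0.0046316744 = 0.6947511600
Round to 4 dp: 0.6948

0.6948


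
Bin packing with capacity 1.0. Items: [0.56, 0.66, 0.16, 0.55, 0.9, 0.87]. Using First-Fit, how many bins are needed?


Place items sequentially using First-Fit:
  Item 0.56 -> new Bin 1
  Item 0.66 -> new Bin 2
  Item 0.16 -> Bin 1 (now 0.72)
  Item 0.55 -> new Bin 3
  Item 0.9 -> new Bin 4
  Item 0.87 -> new Bin 5
Total bins used = 5

5


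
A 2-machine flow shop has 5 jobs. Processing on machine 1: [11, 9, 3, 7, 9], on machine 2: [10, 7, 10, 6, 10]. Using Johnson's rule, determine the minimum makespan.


Apply Johnson's rule:
  Group 1 (a <= b): [(3, 3, 10), (5, 9, 10)]
  Group 2 (a > b): [(1, 11, 10), (2, 9, 7), (4, 7, 6)]
Optimal job order: [3, 5, 1, 2, 4]
Schedule:
  Job 3: M1 done at 3, M2 done at 13
  Job 5: M1 done at 12, M2 done at 23
  Job 1: M1 done at 23, M2 done at 33
  Job 2: M1 done at 32, M2 done at 40
  Job 4: M1 done at 39, M2 done at 46
Makespan = 46

46


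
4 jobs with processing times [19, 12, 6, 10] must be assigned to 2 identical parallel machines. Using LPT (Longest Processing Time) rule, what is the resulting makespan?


Sort jobs in decreasing order (LPT): [19, 12, 10, 6]
Assign each job to the least loaded machine:
  Machine 1: jobs [19, 6], load = 25
  Machine 2: jobs [12, 10], load = 22
Makespan = max load = 25

25


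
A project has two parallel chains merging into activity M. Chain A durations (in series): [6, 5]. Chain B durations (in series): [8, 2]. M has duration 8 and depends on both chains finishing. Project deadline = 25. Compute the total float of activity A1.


Forward pass: ES(A1) = sum of predecessors on chain A = 0
EF = ES + duration = 0 + 6 = 6
Backward pass: LF(M) = deadline = 25; LS(M) = 25 - 8 = 17
LF(A1) = LS(M) - sum(successors on chain A) = 17 - 5 = 12
LS = LF - duration = 12 - 6 = 6
Total float = LS - ES = 6 - 0 = 6

6


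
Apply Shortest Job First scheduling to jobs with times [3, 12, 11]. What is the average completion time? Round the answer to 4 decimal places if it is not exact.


SJF order (ascending): [3, 11, 12]
Completion times:
  Job 1: burst=3, C=3
  Job 2: burst=11, C=14
  Job 3: burst=12, C=26
Average completion = 43/3 = 14.3333

14.3333


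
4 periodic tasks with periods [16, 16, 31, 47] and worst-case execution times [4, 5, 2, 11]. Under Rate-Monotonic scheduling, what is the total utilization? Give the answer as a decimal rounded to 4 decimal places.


Compute individual utilizations (exact fractions):
  Task 1: C/T = 4/16 = 1/4 (approx. 0.25)
  Task 2: C/T = 5/16 (approx. 0.3125)
  Task 3: C/T = 2/31 (approx. 0.0645)
  Task 4: C/T = 11/47 (approx. 0.234)
Total utilization U = 1/4 + 5/16 + 2/31 + 11/47 = 20073/23312
Rounded to 4 decimal places: U = 0.8611
RM (Liu & Layland) bound for 4 tasks = 0.756828; compare with U = 20073/23312 (approx. 0.861059)
bound < U <= 1, so the RM sufficient condition is not met (inconclusive; an exact test such as response-time analysis is needed).

0.8611


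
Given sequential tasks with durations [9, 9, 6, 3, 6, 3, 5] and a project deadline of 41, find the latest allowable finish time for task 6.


LF(activity 6) = deadline - sum of successor durations
Successors: activities 7 through 7 with durations [5]
Sum of successor durations = 5
LF = 41 - 5 = 36

36


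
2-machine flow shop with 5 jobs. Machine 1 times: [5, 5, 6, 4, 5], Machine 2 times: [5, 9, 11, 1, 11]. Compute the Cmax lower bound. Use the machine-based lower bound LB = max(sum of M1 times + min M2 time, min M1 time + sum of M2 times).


LB1 = sum(M1 times) + min(M2 times) = 25 + 1 = 26
LB2 = min(M1 times) + sum(M2 times) = 4 + 37 = 41
Lower bound = max(LB1, LB2) = max(26, 41) = 41

41


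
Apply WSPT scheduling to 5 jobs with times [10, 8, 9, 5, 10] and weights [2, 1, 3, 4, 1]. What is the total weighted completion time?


Compute p/w ratios and sort ascending (WSPT): [(5, 4), (9, 3), (10, 2), (8, 1), (10, 1)]
Compute weighted completion times:
  Job (p=5,w=4): C=5, w*C=4*5=20
  Job (p=9,w=3): C=14, w*C=3*14=42
  Job (p=10,w=2): C=24, w*C=2*24=48
  Job (p=8,w=1): C=32, w*C=1*32=32
  Job (p=10,w=1): C=42, w*C=1*42=42
Total weighted completion time = 184

184


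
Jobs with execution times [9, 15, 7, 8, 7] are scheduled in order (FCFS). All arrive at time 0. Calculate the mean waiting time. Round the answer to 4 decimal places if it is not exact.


FCFS order (as given): [9, 15, 7, 8, 7]
Waiting times:
  Job 1: wait = 0
  Job 2: wait = 9
  Job 3: wait = 24
  Job 4: wait = 31
  Job 5: wait = 39
Sum of waiting times = 103
Average waiting time = 103/5 = 20.6

20.6


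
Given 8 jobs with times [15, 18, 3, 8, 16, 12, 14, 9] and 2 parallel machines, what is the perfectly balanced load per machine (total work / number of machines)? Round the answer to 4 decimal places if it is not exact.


Total processing time = 15 + 18 + 3 + 8 + 16 + 12 + 14 + 9 = 95
Number of machines = 2
Ideal balanced load = 95 / 2 = 47.5

47.5


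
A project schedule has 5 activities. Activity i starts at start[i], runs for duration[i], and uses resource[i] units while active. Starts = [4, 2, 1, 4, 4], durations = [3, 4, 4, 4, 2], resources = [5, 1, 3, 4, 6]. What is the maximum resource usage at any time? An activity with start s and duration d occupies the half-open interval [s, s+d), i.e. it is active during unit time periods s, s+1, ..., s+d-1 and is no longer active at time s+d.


Each activity i is active on [start_i, start_i + duration_i).
Compute total resource usage per time slot:
  t=0: active resources = [], total = 0
  t=1: active resources = [3], total = 3
  t=2: active resources = [1, 3], total = 4
  t=3: active resources = [1, 3], total = 4
  t=4: active resources = [5, 1, 3, 4, 6], total = 19
  t=5: active resources = [5, 1, 4, 6], total = 16
  t=6: active resources = [5, 4], total = 9
  t=7: active resources = [4], total = 4
Peak resource demand = 19

19


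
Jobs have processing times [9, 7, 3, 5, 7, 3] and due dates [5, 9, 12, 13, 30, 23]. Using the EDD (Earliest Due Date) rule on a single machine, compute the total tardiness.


Sort by due date (EDD order): [(9, 5), (7, 9), (3, 12), (5, 13), (3, 23), (7, 30)]
Compute completion times and tardiness:
  Job 1: p=9, d=5, C=9, tardiness=max(0,9-5)=4
  Job 2: p=7, d=9, C=16, tardiness=max(0,16-9)=7
  Job 3: p=3, d=12, C=19, tardiness=max(0,19-12)=7
  Job 4: p=5, d=13, C=24, tardiness=max(0,24-13)=11
  Job 5: p=3, d=23, C=27, tardiness=max(0,27-23)=4
  Job 6: p=7, d=30, C=34, tardiness=max(0,34-30)=4
Total tardiness = 37

37


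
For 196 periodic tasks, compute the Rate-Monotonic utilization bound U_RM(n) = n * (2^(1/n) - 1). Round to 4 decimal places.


Compute 2^(1/196) = 1.0035427259
Subtract 1: 1.0035427259 - 1 = 0.0035427259
Multiply by n: 196 * 0.0035427259 = 0.6943742764
Round to 4 dp: 0.6944

0.6944


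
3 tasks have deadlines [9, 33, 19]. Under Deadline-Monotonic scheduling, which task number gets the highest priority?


Sort tasks by relative deadline (ascending):
  Task 1: deadline = 9
  Task 3: deadline = 19
  Task 2: deadline = 33
Priority order (highest first): [1, 3, 2]
Highest priority task = 1

1


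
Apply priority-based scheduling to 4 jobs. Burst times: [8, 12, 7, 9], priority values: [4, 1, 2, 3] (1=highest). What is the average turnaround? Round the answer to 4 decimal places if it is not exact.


Sort by priority (ascending = highest first):
Order: [(1, 12), (2, 7), (3, 9), (4, 8)]
Completion times:
  Priority 1, burst=12, C=12
  Priority 2, burst=7, C=19
  Priority 3, burst=9, C=28
  Priority 4, burst=8, C=36
Average turnaround = 95/4 = 23.75

23.75


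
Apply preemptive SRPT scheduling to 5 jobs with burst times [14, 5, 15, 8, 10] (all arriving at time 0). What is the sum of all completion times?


Since all jobs arrive at t=0, SRPT equals SPT ordering.
SPT order: [5, 8, 10, 14, 15]
Completion times:
  Job 1: p=5, C=5
  Job 2: p=8, C=13
  Job 3: p=10, C=23
  Job 4: p=14, C=37
  Job 5: p=15, C=52
Total completion time = 5 + 13 + 23 + 37 + 52 = 130

130


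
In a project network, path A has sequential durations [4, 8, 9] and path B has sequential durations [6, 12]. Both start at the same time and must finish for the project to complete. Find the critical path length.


Path A total = 4 + 8 + 9 = 21
Path B total = 6 + 12 = 18
Critical path = longest path = max(21, 18) = 21

21


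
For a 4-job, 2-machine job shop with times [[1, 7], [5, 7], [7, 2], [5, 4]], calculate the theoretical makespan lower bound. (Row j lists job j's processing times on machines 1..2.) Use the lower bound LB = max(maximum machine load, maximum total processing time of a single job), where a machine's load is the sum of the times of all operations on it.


Machine loads:
  Machine 1: 1 + 5 + 7 + 5 = 18
  Machine 2: 7 + 7 + 2 + 4 = 20
Max machine load = 20
Job totals:
  Job 1: 8
  Job 2: 12
  Job 3: 9
  Job 4: 9
Max job total = 12
Lower bound = max(20, 12) = 20

20


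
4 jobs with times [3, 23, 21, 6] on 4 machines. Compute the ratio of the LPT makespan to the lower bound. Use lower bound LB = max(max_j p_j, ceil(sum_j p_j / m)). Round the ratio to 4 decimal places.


LPT order: [23, 21, 6, 3]
Machine loads after assignment: [23, 21, 6, 3]
LPT makespan = 23
Lower bound = max(max_job, ceil(total/4)) = max(23, 14) = 23
Ratio = 23 / 23 = 1.0

1.0


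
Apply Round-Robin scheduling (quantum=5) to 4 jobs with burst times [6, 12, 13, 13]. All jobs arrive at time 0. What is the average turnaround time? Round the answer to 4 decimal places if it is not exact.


Time quantum = 5
Execution trace:
  J1 runs 5 units, time = 5
  J2 runs 5 units, time = 10
  J3 runs 5 units, time = 15
  J4 runs 5 units, time = 20
  J1 runs 1 units, time = 21
  J2 runs 5 units, time = 26
  J3 runs 5 units, time = 31
  J4 runs 5 units, time = 36
  J2 runs 2 units, time = 38
  J3 runs 3 units, time = 41
  J4 runs 3 units, time = 44
Finish times: [21, 38, 41, 44]
Average turnaround = 144/4 = 36.0

36.0


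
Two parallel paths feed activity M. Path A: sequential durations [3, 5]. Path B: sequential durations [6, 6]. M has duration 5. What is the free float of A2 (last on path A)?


ES(A2) = sum of predecessors on chain A = 3
EF(A2) = ES + duration = 3 + 5 = 8
Successor of A2 is M. ES(M) = max(sum(A), sum(B)) = max(8, 12) = 12
Free float = ES(successor) - EF(current) = 12 - 8 = 4

4


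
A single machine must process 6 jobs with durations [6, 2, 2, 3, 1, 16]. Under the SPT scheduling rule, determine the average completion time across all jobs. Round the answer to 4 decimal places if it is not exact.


Sort jobs by processing time (SPT order): [1, 2, 2, 3, 6, 16]
Compute completion times sequentially:
  Job 1: processing = 1, completes at 1
  Job 2: processing = 2, completes at 3
  Job 3: processing = 2, completes at 5
  Job 4: processing = 3, completes at 8
  Job 5: processing = 6, completes at 14
  Job 6: processing = 16, completes at 30
Sum of completion times = 61
Average completion time = 61/6 = 10.1667

10.1667


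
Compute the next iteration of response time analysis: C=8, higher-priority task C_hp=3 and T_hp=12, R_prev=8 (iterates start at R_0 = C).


R_next = C + ceil(R_prev / T_hp) * C_hp
ceil(8 / 12) = ceil(0.6667) = 1
Interference = 1 * 3 = 3
R_next = 8 + 3 = 11

11


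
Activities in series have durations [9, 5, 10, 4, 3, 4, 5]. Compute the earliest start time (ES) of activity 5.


Activity 5 starts after activities 1 through 4 complete.
Predecessor durations: [9, 5, 10, 4]
ES = 9 + 5 + 10 + 4 = 28

28


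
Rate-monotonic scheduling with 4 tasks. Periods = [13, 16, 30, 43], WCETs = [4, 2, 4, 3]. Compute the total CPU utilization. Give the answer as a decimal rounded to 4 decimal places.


Compute individual utilizations (exact fractions):
  Task 1: C/T = 4/13 (approx. 0.3077)
  Task 2: C/T = 2/16 = 1/8 (approx. 0.125)
  Task 3: C/T = 4/30 = 2/15 (approx. 0.1333)
  Task 4: C/T = 3/43 (approx. 0.0698)
Total utilization U = 4/13 + 1/8 + 2/15 + 3/43 = 42649/67080
Rounded to 4 decimal places: U = 0.6358
RM (Liu & Layland) bound for 4 tasks = 0.756828; compare with U = 42649/67080 (approx. 0.635793)
U <= bound, so schedulable by RM sufficient condition.

0.6358


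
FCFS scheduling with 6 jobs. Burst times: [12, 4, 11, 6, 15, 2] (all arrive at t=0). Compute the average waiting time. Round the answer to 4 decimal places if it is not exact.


FCFS order (as given): [12, 4, 11, 6, 15, 2]
Waiting times:
  Job 1: wait = 0
  Job 2: wait = 12
  Job 3: wait = 16
  Job 4: wait = 27
  Job 5: wait = 33
  Job 6: wait = 48
Sum of waiting times = 136
Average waiting time = 136/6 = 22.6667

22.6667


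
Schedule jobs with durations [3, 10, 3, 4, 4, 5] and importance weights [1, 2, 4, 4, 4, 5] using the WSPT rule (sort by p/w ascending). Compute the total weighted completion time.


Compute p/w ratios and sort ascending (WSPT): [(3, 4), (4, 4), (4, 4), (5, 5), (3, 1), (10, 2)]
Compute weighted completion times:
  Job (p=3,w=4): C=3, w*C=4*3=12
  Job (p=4,w=4): C=7, w*C=4*7=28
  Job (p=4,w=4): C=11, w*C=4*11=44
  Job (p=5,w=5): C=16, w*C=5*16=80
  Job (p=3,w=1): C=19, w*C=1*19=19
  Job (p=10,w=2): C=29, w*C=2*29=58
Total weighted completion time = 241

241


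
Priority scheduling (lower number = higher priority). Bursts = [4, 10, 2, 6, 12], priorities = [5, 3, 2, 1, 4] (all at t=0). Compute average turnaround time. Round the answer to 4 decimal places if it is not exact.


Sort by priority (ascending = highest first):
Order: [(1, 6), (2, 2), (3, 10), (4, 12), (5, 4)]
Completion times:
  Priority 1, burst=6, C=6
  Priority 2, burst=2, C=8
  Priority 3, burst=10, C=18
  Priority 4, burst=12, C=30
  Priority 5, burst=4, C=34
Average turnaround = 96/5 = 19.2

19.2


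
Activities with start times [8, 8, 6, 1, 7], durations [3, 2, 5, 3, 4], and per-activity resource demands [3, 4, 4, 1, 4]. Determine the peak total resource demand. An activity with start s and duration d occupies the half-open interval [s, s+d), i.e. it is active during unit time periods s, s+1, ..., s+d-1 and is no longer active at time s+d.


Each activity i is active on [start_i, start_i + duration_i).
Compute total resource usage per time slot:
  t=0: active resources = [], total = 0
  t=1: active resources = [1], total = 1
  t=2: active resources = [1], total = 1
  t=3: active resources = [1], total = 1
  t=4: active resources = [], total = 0
  t=5: active resources = [], total = 0
  t=6: active resources = [4], total = 4
  t=7: active resources = [4, 4], total = 8
  t=8: active resources = [3, 4, 4, 4], total = 15
  t=9: active resources = [3, 4, 4, 4], total = 15
  t=10: active resources = [3, 4, 4], total = 11
Peak resource demand = 15

15


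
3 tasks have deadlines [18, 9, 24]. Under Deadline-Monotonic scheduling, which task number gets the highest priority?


Sort tasks by relative deadline (ascending):
  Task 2: deadline = 9
  Task 1: deadline = 18
  Task 3: deadline = 24
Priority order (highest first): [2, 1, 3]
Highest priority task = 2

2


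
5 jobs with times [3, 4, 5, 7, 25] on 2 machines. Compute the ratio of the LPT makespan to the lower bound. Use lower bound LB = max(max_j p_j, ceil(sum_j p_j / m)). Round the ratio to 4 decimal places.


LPT order: [25, 7, 5, 4, 3]
Machine loads after assignment: [25, 19]
LPT makespan = 25
Lower bound = max(max_job, ceil(total/2)) = max(25, 22) = 25
Ratio = 25 / 25 = 1.0

1.0


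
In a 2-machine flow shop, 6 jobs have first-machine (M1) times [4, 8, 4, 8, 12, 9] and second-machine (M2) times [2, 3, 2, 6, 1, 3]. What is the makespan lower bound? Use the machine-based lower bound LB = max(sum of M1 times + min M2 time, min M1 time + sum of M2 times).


LB1 = sum(M1 times) + min(M2 times) = 45 + 1 = 46
LB2 = min(M1 times) + sum(M2 times) = 4 + 17 = 21
Lower bound = max(LB1, LB2) = max(46, 21) = 46

46


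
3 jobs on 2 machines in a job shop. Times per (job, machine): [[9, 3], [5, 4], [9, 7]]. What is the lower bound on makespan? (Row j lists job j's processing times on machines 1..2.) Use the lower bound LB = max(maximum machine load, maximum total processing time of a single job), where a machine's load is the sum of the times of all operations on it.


Machine loads:
  Machine 1: 9 + 5 + 9 = 23
  Machine 2: 3 + 4 + 7 = 14
Max machine load = 23
Job totals:
  Job 1: 12
  Job 2: 9
  Job 3: 16
Max job total = 16
Lower bound = max(23, 16) = 23

23


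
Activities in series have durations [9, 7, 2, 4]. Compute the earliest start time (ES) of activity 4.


Activity 4 starts after activities 1 through 3 complete.
Predecessor durations: [9, 7, 2]
ES = 9 + 7 + 2 = 18

18


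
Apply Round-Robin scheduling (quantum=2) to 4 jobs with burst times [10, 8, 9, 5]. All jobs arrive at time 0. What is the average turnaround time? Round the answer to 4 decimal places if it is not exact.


Time quantum = 2
Execution trace:
  J1 runs 2 units, time = 2
  J2 runs 2 units, time = 4
  J3 runs 2 units, time = 6
  J4 runs 2 units, time = 8
  J1 runs 2 units, time = 10
  J2 runs 2 units, time = 12
  J3 runs 2 units, time = 14
  J4 runs 2 units, time = 16
  J1 runs 2 units, time = 18
  J2 runs 2 units, time = 20
  J3 runs 2 units, time = 22
  J4 runs 1 units, time = 23
  J1 runs 2 units, time = 25
  J2 runs 2 units, time = 27
  J3 runs 2 units, time = 29
  J1 runs 2 units, time = 31
  J3 runs 1 units, time = 32
Finish times: [31, 27, 32, 23]
Average turnaround = 113/4 = 28.25

28.25


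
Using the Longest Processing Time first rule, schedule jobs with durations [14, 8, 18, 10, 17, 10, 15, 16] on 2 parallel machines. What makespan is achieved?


Sort jobs in decreasing order (LPT): [18, 17, 16, 15, 14, 10, 10, 8]
Assign each job to the least loaded machine:
  Machine 1: jobs [18, 15, 14, 8], load = 55
  Machine 2: jobs [17, 16, 10, 10], load = 53
Makespan = max load = 55

55


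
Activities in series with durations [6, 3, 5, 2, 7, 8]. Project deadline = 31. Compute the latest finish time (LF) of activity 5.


LF(activity 5) = deadline - sum of successor durations
Successors: activities 6 through 6 with durations [8]
Sum of successor durations = 8
LF = 31 - 8 = 23

23


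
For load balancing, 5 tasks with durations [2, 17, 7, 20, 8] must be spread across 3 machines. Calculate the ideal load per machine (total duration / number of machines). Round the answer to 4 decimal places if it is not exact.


Total processing time = 2 + 17 + 7 + 20 + 8 = 54
Number of machines = 3
Ideal balanced load = 54 / 3 = 18.0

18.0


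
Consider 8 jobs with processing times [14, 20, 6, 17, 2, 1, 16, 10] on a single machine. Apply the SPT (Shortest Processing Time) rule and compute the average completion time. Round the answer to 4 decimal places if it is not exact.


Sort jobs by processing time (SPT order): [1, 2, 6, 10, 14, 16, 17, 20]
Compute completion times sequentially:
  Job 1: processing = 1, completes at 1
  Job 2: processing = 2, completes at 3
  Job 3: processing = 6, completes at 9
  Job 4: processing = 10, completes at 19
  Job 5: processing = 14, completes at 33
  Job 6: processing = 16, completes at 49
  Job 7: processing = 17, completes at 66
  Job 8: processing = 20, completes at 86
Sum of completion times = 266
Average completion time = 266/8 = 33.25

33.25


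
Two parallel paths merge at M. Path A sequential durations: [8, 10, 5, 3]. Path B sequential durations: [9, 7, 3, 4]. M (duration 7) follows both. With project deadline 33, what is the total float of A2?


Forward pass: ES(A2) = sum of predecessors on chain A = 8
EF = ES + duration = 8 + 10 = 18
Backward pass: LF(M) = deadline = 33; LS(M) = 33 - 7 = 26
LF(A2) = LS(M) - sum(successors on chain A) = 26 - 8 = 18
LS = LF - duration = 18 - 10 = 8
Total float = LS - ES = 8 - 8 = 0

0


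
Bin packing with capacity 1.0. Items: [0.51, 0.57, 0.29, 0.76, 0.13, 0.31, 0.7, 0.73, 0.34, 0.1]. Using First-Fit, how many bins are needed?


Place items sequentially using First-Fit:
  Item 0.51 -> new Bin 1
  Item 0.57 -> new Bin 2
  Item 0.29 -> Bin 1 (now 0.8)
  Item 0.76 -> new Bin 3
  Item 0.13 -> Bin 1 (now 0.93)
  Item 0.31 -> Bin 2 (now 0.88)
  Item 0.7 -> new Bin 4
  Item 0.73 -> new Bin 5
  Item 0.34 -> new Bin 6
  Item 0.1 -> Bin 2 (now 0.98)
Total bins used = 6

6


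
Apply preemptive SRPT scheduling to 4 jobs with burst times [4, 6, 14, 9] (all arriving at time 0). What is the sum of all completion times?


Since all jobs arrive at t=0, SRPT equals SPT ordering.
SPT order: [4, 6, 9, 14]
Completion times:
  Job 1: p=4, C=4
  Job 2: p=6, C=10
  Job 3: p=9, C=19
  Job 4: p=14, C=33
Total completion time = 4 + 10 + 19 + 33 = 66

66


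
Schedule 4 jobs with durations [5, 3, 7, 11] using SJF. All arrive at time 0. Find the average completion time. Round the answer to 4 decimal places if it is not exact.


SJF order (ascending): [3, 5, 7, 11]
Completion times:
  Job 1: burst=3, C=3
  Job 2: burst=5, C=8
  Job 3: burst=7, C=15
  Job 4: burst=11, C=26
Average completion = 52/4 = 13.0

13.0


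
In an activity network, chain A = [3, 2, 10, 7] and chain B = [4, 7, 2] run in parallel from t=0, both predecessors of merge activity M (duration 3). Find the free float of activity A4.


ES(A4) = sum of predecessors on chain A = 15
EF(A4) = ES + duration = 15 + 7 = 22
Successor of A4 is M. ES(M) = max(sum(A), sum(B)) = max(22, 13) = 22
Free float = ES(successor) - EF(current) = 22 - 22 = 0

0


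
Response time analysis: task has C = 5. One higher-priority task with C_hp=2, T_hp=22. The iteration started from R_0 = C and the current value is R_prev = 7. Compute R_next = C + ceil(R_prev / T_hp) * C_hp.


R_next = C + ceil(R_prev / T_hp) * C_hp
ceil(7 / 22) = ceil(0.3182) = 1
Interference = 1 * 2 = 2
R_next = 5 + 2 = 7
R_next = R_prev, so the iteration has converged (response time = 7).

7


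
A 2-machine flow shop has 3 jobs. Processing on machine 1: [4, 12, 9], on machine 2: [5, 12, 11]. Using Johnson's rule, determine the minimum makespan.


Apply Johnson's rule:
  Group 1 (a <= b): [(1, 4, 5), (3, 9, 11), (2, 12, 12)]
  Group 2 (a > b): []
Optimal job order: [1, 3, 2]
Schedule:
  Job 1: M1 done at 4, M2 done at 9
  Job 3: M1 done at 13, M2 done at 24
  Job 2: M1 done at 25, M2 done at 37
Makespan = 37

37


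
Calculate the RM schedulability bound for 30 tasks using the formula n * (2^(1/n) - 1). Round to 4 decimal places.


Compute 2^(1/30) = 1.0233738920
Subtract 1: 1.0233738920 - 1 = 0.0233738920
Multiply by n: 30 * 0.0233738920 = 0.7012167600
Round to 4 dp: 0.7012

0.7012


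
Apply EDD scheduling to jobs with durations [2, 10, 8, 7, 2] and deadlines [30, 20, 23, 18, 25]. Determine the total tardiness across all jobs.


Sort by due date (EDD order): [(7, 18), (10, 20), (8, 23), (2, 25), (2, 30)]
Compute completion times and tardiness:
  Job 1: p=7, d=18, C=7, tardiness=max(0,7-18)=0
  Job 2: p=10, d=20, C=17, tardiness=max(0,17-20)=0
  Job 3: p=8, d=23, C=25, tardiness=max(0,25-23)=2
  Job 4: p=2, d=25, C=27, tardiness=max(0,27-25)=2
  Job 5: p=2, d=30, C=29, tardiness=max(0,29-30)=0
Total tardiness = 4

4


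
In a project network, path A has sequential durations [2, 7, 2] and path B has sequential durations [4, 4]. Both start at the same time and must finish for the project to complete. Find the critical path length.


Path A total = 2 + 7 + 2 = 11
Path B total = 4 + 4 = 8
Critical path = longest path = max(11, 8) = 11

11


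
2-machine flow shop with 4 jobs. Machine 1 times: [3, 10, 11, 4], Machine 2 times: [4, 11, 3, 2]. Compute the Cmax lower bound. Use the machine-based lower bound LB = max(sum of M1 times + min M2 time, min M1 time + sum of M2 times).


LB1 = sum(M1 times) + min(M2 times) = 28 + 2 = 30
LB2 = min(M1 times) + sum(M2 times) = 3 + 20 = 23
Lower bound = max(LB1, LB2) = max(30, 23) = 30

30
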